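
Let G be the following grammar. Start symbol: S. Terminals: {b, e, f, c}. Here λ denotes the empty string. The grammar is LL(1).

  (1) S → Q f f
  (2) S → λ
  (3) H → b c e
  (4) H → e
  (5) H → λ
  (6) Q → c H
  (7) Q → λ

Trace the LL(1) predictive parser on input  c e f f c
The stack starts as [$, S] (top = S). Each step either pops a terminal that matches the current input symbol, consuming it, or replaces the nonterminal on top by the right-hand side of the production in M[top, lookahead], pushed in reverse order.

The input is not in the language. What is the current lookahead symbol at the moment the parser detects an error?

step 1: stack=$ S  input=c e f f c $  — expand S → Q f f
step 2: stack=$ f f Q  input=c e f f c $  — expand Q → c H
step 3: stack=$ f f H c  input=c e f f c $  — match c
step 4: stack=$ f f H  input=e f f c $  — expand H → e
step 5: stack=$ f f e  input=e f f c $  — match e
step 6: stack=$ f f  input=f f c $  — match f
step 7: stack=$ f  input=f c $  — match f
step 8: stack=$  input=c $  — error: stack empty but input remains

c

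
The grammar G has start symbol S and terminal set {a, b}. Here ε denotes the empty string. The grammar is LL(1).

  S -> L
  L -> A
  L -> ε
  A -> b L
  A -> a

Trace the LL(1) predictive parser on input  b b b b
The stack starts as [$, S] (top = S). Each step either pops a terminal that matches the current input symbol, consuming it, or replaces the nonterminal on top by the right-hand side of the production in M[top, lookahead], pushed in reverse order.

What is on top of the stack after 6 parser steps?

step 1: stack=$ S  input=b b b b $  — expand S -> L
step 2: stack=$ L  input=b b b b $  — expand L -> A
step 3: stack=$ A  input=b b b b $  — expand A -> b L
step 4: stack=$ L b  input=b b b b $  — match b
step 5: stack=$ L  input=b b b $  — expand L -> A
step 6: stack=$ A  input=b b b $  — expand A -> b L
Stack after step 6: $ L b (top = b).

b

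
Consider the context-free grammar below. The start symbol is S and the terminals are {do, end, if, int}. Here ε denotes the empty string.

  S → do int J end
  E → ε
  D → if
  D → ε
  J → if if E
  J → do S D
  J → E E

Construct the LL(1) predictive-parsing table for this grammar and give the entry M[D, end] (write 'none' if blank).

FIRST(S) = {do}
FIRST(E) = {ε}
FIRST(D) = {ε, if}
FIRST(J) = {ε, do, if}  (via E E)
FOLLOW(S) includes $ since S is the start symbol.
FOLLOW(J): in S→do int J end, J is followed by end with FIRST {end}. Thus FOLLOW(J) = {end}.
FOLLOW(D): in J→do S D, the suffix after D is empty, so FOLLOW(D) ⊇ FOLLOW(J) = {end}. Thus FOLLOW(D) = {end}.
For D → if: FIRST(if) = {if}, so it goes in M[D, t] for t ∈ {if}.
For D → ε: FIRST(ε) = {ε}, so it goes in M[D, t] for t ∈ {}; since ε ∈ FIRST, also for every t ∈ FOLLOW(D) = {end}.

D → ε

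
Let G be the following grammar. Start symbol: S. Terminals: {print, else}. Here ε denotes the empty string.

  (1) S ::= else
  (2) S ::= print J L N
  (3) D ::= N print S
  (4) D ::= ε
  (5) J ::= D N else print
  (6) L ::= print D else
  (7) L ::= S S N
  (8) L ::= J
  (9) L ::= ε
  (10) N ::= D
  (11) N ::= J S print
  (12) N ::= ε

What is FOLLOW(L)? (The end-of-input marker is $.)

{$, else, print}

FIRST(S) = {else, print}
FIRST(D) = {ε, else, print}  (via N print S)
FIRST(J) = {else, print}  (via D N else print)
FIRST(L) = {ε, else, print}  (via S S N, J)
FIRST(N) = {ε, else, print}  (via D, J S print)
FOLLOW(S) includes $ since S is the start symbol.
FOLLOW(S): in D::=N print S, the suffix after S is empty, so FOLLOW(S) ⊇ FOLLOW(D) = {$, else, print}; in L::=S S N (occurrence 1), S is followed by S N with FIRST {else, print}; in L::=S S N (occurrence 2), S is followed by N with FIRST {ε, else, print}; in L::=S S N (occurrence 2), the suffix after S is nullable, so FOLLOW(S) ⊇ FOLLOW(L) = {$, else, print}; in N::=J S print, S is followed by print with FIRST {print}. Thus FOLLOW(S) = {$, else, print}.
FOLLOW(L): in S::=print J L N, L is followed by N with FIRST {ε, else, print}; in S::=print J L N, the suffix after L is nullable, so FOLLOW(L) ⊇ FOLLOW(S) = {$, else, print}. Thus FOLLOW(L) = {$, else, print}.
FOLLOW(J): in S::=print J L N, J is followed by L N with FIRST {ε, else, print}; in S::=print J L N, the suffix after J is nullable, so FOLLOW(J) ⊇ FOLLOW(S) = {$, else, print}; in L::=J, the suffix after J is empty, so FOLLOW(J) ⊇ FOLLOW(L) = {$, else, print}; in N::=J S print, J is followed by S print with FIRST {else, print}. Thus FOLLOW(J) = {$, else, print}.
FOLLOW(N): in S::=print J L N, the suffix after N is empty, so FOLLOW(N) ⊇ FOLLOW(S) = {$, else, print}; in D::=N print S, N is followed by print S with FIRST {print}; in J::=D N else print, N is followed by else print with FIRST {else}; in L::=S S N, the suffix after N is empty, so FOLLOW(N) ⊇ FOLLOW(L) = {$, else, print}. Thus FOLLOW(N) = {$, else, print}.
FOLLOW(D): in J::=D N else print, D is followed by N else print with FIRST {else, print}; in L::=print D else, D is followed by else with FIRST {else}; in N::=D, the suffix after D is empty, so FOLLOW(D) ⊇ FOLLOW(N) = {$, else, print}. Thus FOLLOW(D) = {$, else, print}.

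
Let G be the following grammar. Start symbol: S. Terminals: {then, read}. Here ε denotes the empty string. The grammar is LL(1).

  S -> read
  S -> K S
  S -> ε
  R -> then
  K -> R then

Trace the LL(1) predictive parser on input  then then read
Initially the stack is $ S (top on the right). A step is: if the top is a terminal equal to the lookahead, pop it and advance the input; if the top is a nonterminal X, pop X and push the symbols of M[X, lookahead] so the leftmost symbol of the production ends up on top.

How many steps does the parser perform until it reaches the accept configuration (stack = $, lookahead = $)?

7

step 1: stack=$ S  input=then then read $  — expand S -> K S
step 2: stack=$ S K  input=then then read $  — expand K -> R then
step 3: stack=$ S then R  input=then then read $  — expand R -> then
step 4: stack=$ S then then  input=then then read $  — match then
step 5: stack=$ S then  input=then read $  — match then
step 6: stack=$ S  input=read $  — expand S -> read
step 7: stack=$ read  input=read $  — match read
Accept reached after 7 steps.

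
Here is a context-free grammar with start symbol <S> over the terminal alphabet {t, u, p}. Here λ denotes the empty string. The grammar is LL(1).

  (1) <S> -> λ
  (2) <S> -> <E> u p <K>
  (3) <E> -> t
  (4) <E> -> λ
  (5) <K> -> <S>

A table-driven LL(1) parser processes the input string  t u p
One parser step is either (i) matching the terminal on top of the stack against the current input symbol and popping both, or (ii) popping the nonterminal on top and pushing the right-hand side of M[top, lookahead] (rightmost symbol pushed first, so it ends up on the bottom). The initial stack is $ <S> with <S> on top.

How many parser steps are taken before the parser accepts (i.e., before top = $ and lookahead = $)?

     Stack          Input    Action
  1  $ <S>          t u p $  expand <S> -> <E> u p <K>
  2  $ <K> p u <E>  t u p $  expand <E> -> t
  3  $ <K> p u t    t u p $  match t
  4  $ <K> p u      u p $    match u
  5  $ <K> p        p $      match p
  6  $ <K>          $        expand <K> -> <S>
  7  $ <S>          $        expand <S> -> λ
Accept reached after 7 steps.

7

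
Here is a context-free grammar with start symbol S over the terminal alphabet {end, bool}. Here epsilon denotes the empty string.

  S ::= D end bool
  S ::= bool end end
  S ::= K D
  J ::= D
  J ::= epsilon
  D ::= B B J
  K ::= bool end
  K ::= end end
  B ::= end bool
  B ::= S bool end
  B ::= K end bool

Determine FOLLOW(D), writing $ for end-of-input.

{$, bool, end}

FIRST(K) = {bool, end}
FIRST(S) = {bool, end}  (via D end bool, K D)
FIRST(B) = {bool, end}  (via S bool end, K end bool)
FIRST(D) = {bool, end}  (via B B J)
FIRST(J) = {epsilon, bool, end}  (via D)
FOLLOW(S) includes $ since S is the start symbol.
FOLLOW(S): in B::=S bool end, S is followed by bool end with FIRST {bool}. Thus FOLLOW(S) = {$, bool}.
FOLLOW(K): in S::=K D, K is followed by D with FIRST {bool, end}; in B::=K end bool, K is followed by end bool with FIRST {end}. Thus FOLLOW(K) = {bool, end}.
FOLLOW(J): in D::=B B J, the suffix after J is empty, so FOLLOW(J) ⊇ FOLLOW(D) = {$, bool, end}. Thus FOLLOW(J) = {$, bool, end}.
FOLLOW(D): in S::=D end bool, D is followed by end bool with FIRST {end}; in S::=K D, the suffix after D is empty, so FOLLOW(D) ⊇ FOLLOW(S) = {$, bool}; in J::=D, the suffix after D is empty, so FOLLOW(D) ⊇ FOLLOW(J) = {$, bool, end}. Thus FOLLOW(D) = {$, bool, end}.
FOLLOW(B): in D::=B B J (occurrence 1), B is followed by B J with FIRST {bool, end}; in D::=B B J (occurrence 2), B is followed by J with FIRST {epsilon, bool, end}; in D::=B B J (occurrence 2), the suffix after B is nullable, so FOLLOW(B) ⊇ FOLLOW(D) = {$, bool, end}. Thus FOLLOW(B) = {$, bool, end}.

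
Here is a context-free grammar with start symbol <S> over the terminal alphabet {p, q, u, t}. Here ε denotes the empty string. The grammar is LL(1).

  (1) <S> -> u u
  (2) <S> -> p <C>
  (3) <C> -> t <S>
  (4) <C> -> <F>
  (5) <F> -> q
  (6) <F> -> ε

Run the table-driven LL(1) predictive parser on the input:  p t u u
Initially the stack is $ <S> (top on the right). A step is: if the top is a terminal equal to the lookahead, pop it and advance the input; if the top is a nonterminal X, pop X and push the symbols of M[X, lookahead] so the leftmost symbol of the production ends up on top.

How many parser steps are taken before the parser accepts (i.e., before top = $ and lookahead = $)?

step 1: stack=$ <S>  input=p t u u $  — expand <S> -> p <C>
step 2: stack=$ <C> p  input=p t u u $  — match p
step 3: stack=$ <C>  input=t u u $  — expand <C> -> t <S>
step 4: stack=$ <S> t  input=t u u $  — match t
step 5: stack=$ <S>  input=u u $  — expand <S> -> u u
step 6: stack=$ u u  input=u u $  — match u
step 7: stack=$ u  input=u $  — match u
Accept reached after 7 steps.

7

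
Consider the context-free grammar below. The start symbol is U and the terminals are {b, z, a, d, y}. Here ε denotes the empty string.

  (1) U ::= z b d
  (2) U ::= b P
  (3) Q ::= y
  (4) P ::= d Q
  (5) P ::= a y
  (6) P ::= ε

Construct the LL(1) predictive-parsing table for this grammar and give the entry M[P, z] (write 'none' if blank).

none

FIRST(U) = {b, z}
FIRST(Q) = {y}
FIRST(P) = {ε, a, d}
FOLLOW(U) includes $ since U is the start symbol.
FOLLOW(U): U appears on no right-hand side. Thus FOLLOW(U) = {$}.
FOLLOW(P): in U::=b P, the suffix after P is empty, so FOLLOW(P) ⊇ FOLLOW(U) = {$}. Thus FOLLOW(P) = {$}.
For P ::= d Q: FIRST(d Q) = {d}, so it goes in M[P, t] for t ∈ {d}.
For P ::= a y: FIRST(a y) = {a}, so it goes in M[P, t] for t ∈ {a}.
For P ::= ε: FIRST(ε) = {ε}, so it goes in M[P, t] for t ∈ {}; since ε ∈ FIRST, also for every t ∈ FOLLOW(P) = {$}.
None of these place a production in M[P, z].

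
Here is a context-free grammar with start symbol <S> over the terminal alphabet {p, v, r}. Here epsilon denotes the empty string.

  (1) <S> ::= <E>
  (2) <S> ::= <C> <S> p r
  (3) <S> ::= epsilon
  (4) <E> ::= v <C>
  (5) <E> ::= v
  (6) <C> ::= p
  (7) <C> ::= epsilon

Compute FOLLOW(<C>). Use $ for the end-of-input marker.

{$, p, v}

FIRST(<E>) = {v}
FIRST(<C>) = {epsilon, p}
FIRST(<S>) = {epsilon, p, v}  (via <E>, <C> <S> p r)
FOLLOW(<S>) includes $ since <S> is the start symbol.
FOLLOW(<S>): in <S>::=<C> <S> p r, <S> is followed by p r with FIRST {p}. Thus FOLLOW(<S>) = {$, p}.
FOLLOW(<E>): in <S>::=<E>, the suffix after <E> is empty, so FOLLOW(<E>) ⊇ FOLLOW(<S>) = {$, p}. Thus FOLLOW(<E>) = {$, p}.
FOLLOW(<C>): in <S>::=<C> <S> p r, <C> is followed by <S> p r with FIRST {p, v}; in <E>::=v <C>, the suffix after <C> is empty, so FOLLOW(<C>) ⊇ FOLLOW(<E>) = {$, p}. Thus FOLLOW(<C>) = {$, p, v}.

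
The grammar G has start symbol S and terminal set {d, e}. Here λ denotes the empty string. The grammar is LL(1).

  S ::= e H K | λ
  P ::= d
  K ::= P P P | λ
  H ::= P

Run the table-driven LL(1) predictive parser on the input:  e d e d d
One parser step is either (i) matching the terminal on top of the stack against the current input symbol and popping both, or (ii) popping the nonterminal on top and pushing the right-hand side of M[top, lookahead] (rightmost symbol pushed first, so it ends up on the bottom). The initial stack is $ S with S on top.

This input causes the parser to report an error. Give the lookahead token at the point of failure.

     Stack    Input        Action
  1  $ S      e d e d d $  expand S ::= e H K
  2  $ K H e  e d e d d $  match e
  3  $ K H    d e d d $    expand H ::= P
  4  $ K P    d e d d $    expand P ::= d
  5  $ K d    d e d d $    match d
  6  $ K      e d d $      error: M[K, e] is empty

e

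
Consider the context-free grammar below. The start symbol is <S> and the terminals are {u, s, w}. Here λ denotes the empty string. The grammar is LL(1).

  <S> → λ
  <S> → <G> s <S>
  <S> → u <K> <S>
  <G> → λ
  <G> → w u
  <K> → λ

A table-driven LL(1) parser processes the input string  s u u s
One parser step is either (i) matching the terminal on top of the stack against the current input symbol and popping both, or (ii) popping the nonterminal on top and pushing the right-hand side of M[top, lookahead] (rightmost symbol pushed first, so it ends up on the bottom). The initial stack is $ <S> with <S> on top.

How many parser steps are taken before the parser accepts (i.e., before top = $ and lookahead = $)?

13

step 1: stack=$ <S>  input=s u u s $  — expand <S> → <G> s <S>
step 2: stack=$ <S> s <G>  input=s u u s $  — expand <G> → λ
step 3: stack=$ <S> s  input=s u u s $  — match s
step 4: stack=$ <S>  input=u u s $  — expand <S> → u <K> <S>
step 5: stack=$ <S> <K> u  input=u u s $  — match u
step 6: stack=$ <S> <K>  input=u s $  — expand <K> → λ
step 7: stack=$ <S>  input=u s $  — expand <S> → u <K> <S>
step 8: stack=$ <S> <K> u  input=u s $  — match u
step 9: stack=$ <S> <K>  input=s $  — expand <K> → λ
step 10: stack=$ <S>  input=s $  — expand <S> → <G> s <S>
step 11: stack=$ <S> s <G>  input=s $  — expand <G> → λ
step 12: stack=$ <S> s  input=s $  — match s
step 13: stack=$ <S>  input=$  — expand <S> → λ
Accept reached after 13 steps.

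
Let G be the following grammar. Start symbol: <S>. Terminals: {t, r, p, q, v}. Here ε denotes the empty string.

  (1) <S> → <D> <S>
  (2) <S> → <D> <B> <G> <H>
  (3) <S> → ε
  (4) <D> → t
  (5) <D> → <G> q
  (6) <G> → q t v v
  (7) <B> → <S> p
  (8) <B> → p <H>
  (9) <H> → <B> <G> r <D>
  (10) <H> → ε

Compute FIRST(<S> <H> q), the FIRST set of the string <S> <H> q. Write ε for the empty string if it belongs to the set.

{p, q, t}

FIRST(<G>): from <G>→q t v v we get {q}. So FIRST(<G>) = {q}.
FIRST(<D>): from <D>→t we get {t}; from <D>→<G> q we get {q}. So FIRST(<D>) = {q, t}.
FIRST(<S>): from <S>→<D> <S> we get {q, t}; from <S>→<D> <B> <G> <H> we get {q, t}; from <S>→ε we get {ε}. So FIRST(<S>) = {ε, q, t}.
FIRST(<B>): from <B>→<S> p we get {p, q, t}; from <B>→p <H> we get {p}. So FIRST(<B>) = {p, q, t}.
FIRST(<H>): from <H>→<B> <G> r <D> we get {p, q, t}; from <H>→ε we get {ε}. So FIRST(<H>) = {ε, p, q, t}.
FIRST(<S> <H> q): take FIRST of each symbol in turn, carrying on past any symbol whose FIRST contains ε; result {p, q, t}.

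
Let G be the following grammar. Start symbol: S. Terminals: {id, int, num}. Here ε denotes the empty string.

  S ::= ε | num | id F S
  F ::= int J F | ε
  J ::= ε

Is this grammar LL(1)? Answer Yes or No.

FIRST(S) = {ε, id, num}
FIRST(F) = {ε, int}
FIRST(J) = {ε}
FOLLOW(S) = {$}
FOLLOW(F) = {$, id, num}
FOLLOW(J) = {$, id, int, num}
Each cell of M receives at most one production.

Yes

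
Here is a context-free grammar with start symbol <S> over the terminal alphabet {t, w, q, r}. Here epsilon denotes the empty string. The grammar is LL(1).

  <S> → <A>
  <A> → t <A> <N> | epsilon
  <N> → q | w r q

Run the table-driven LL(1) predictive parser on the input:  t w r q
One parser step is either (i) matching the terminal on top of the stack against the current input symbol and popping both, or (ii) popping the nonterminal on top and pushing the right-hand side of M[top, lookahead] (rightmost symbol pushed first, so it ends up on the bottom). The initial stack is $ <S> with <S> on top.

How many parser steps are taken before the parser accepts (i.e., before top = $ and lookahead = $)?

step 1: stack=$ <S>  input=t w r q $  — expand <S> → <A>
step 2: stack=$ <A>  input=t w r q $  — expand <A> → t <A> <N>
step 3: stack=$ <N> <A> t  input=t w r q $  — match t
step 4: stack=$ <N> <A>  input=w r q $  — expand <A> → epsilon
step 5: stack=$ <N>  input=w r q $  — expand <N> → w r q
step 6: stack=$ q r w  input=w r q $  — match w
step 7: stack=$ q r  input=r q $  — match r
step 8: stack=$ q  input=q $  — match q
Accept reached after 8 steps.

8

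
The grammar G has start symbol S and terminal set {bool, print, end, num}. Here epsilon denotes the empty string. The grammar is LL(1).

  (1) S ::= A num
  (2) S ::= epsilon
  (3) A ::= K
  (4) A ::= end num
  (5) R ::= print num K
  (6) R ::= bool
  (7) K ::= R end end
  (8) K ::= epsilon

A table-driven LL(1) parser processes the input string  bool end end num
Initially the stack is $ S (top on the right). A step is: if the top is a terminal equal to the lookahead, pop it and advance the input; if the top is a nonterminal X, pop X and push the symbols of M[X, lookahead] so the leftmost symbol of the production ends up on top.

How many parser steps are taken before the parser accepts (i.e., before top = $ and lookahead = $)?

     Stack               Input               Action
  1  $ S                 bool end end num $  expand S ::= A num
  2  $ num A             bool end end num $  expand A ::= K
  3  $ num K             bool end end num $  expand K ::= R end end
  4  $ num end end R     bool end end num $  expand R ::= bool
  5  $ num end end bool  bool end end num $  match bool
  6  $ num end end       end end num $       match end
  7  $ num end           end num $           match end
  8  $ num               num $               match num
Accept reached after 8 steps.

8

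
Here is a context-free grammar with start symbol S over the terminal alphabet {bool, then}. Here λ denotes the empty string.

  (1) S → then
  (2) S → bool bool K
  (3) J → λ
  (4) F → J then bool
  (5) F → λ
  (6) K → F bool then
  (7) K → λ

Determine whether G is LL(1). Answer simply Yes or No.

FIRST(S) = {bool, then}
FIRST(J) = {λ}
FIRST(F) = {λ, then}
FIRST(K) = {λ, bool, then}
FOLLOW(S) = {$}
FOLLOW(J) = {then}
FOLLOW(F) = {bool}
FOLLOW(K) = {$}
Each cell of M receives at most one production.

Yes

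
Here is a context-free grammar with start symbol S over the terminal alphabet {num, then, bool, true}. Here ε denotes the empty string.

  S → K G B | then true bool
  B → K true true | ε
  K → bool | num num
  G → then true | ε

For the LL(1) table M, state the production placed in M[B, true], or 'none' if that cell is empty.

none

FIRST(K) = {bool, num}
FIRST(G) = {ε, then}
FIRST(S) = {bool, num, then}  (via K G B)
FIRST(B) = {ε, bool, num}  (via K true true)
FOLLOW(S) includes $ since S is the start symbol.
FOLLOW(S): S appears on no right-hand side. Thus FOLLOW(S) = {$}.
FOLLOW(B): in S→K G B, the suffix after B is empty, so FOLLOW(B) ⊇ FOLLOW(S) = {$}. Thus FOLLOW(B) = {$}.
For B → K true true: FIRST(K true true) = {bool, num}, so it goes in M[B, t] for t ∈ {bool, num}.
For B → ε: FIRST(ε) = {ε}, so it goes in M[B, t] for t ∈ {}; since ε ∈ FIRST, also for every t ∈ FOLLOW(B) = {$}.
None of these place a production in M[B, true].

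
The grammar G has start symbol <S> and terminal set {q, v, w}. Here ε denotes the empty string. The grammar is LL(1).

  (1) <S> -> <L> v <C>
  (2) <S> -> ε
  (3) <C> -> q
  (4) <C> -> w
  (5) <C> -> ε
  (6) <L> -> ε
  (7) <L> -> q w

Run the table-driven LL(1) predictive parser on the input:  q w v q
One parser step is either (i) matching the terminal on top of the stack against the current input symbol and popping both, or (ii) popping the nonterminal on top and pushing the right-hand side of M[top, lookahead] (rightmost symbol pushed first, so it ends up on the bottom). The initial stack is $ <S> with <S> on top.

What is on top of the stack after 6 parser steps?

step 1: stack=$ <S>  input=q w v q $  — expand <S> -> <L> v <C>
step 2: stack=$ <C> v <L>  input=q w v q $  — expand <L> -> q w
step 3: stack=$ <C> v w q  input=q w v q $  — match q
step 4: stack=$ <C> v w  input=w v q $  — match w
step 5: stack=$ <C> v  input=v q $  — match v
step 6: stack=$ <C>  input=q $  — expand <C> -> q
Stack after step 6: $ q (top = q).

q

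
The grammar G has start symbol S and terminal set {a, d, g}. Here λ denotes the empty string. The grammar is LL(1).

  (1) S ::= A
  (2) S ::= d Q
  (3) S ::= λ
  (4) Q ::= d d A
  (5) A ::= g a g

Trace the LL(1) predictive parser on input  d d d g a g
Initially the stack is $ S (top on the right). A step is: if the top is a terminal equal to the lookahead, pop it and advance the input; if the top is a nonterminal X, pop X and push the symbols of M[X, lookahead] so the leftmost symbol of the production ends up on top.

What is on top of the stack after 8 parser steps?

     Stack    Input          Action
  1  $ S      d d d g a g $  expand S ::= d Q
  2  $ Q d    d d d g a g $  match d
  3  $ Q      d d g a g $    expand Q ::= d d A
  4  $ A d d  d d g a g $    match d
  5  $ A d    d g a g $      match d
  6  $ A      g a g $        expand A ::= g a g
  7  $ g a g  g a g $        match g
  8  $ g a    a g $          match a
Stack after step 8: $ g (top = g).

g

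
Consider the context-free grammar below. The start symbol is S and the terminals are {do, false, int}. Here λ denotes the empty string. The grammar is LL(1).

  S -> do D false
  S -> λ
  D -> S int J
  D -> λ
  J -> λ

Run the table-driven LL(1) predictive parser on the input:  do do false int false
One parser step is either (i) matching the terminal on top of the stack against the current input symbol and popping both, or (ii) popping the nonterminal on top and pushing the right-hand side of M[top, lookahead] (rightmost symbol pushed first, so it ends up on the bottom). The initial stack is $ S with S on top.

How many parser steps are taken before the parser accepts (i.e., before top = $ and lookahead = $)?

step 1: stack=$ S  input=do do false int false $  — expand S -> do D false
step 2: stack=$ false D do  input=do do false int false $  — match do
step 3: stack=$ false D  input=do false int false $  — expand D -> S int J
step 4: stack=$ false J int S  input=do false int false $  — expand S -> do D false
step 5: stack=$ false J int false D do  input=do false int false $  — match do
step 6: stack=$ false J int false D  input=false int false $  — expand D -> λ
step 7: stack=$ false J int false  input=false int false $  — match false
step 8: stack=$ false J int  input=int false $  — match int
step 9: stack=$ false J  input=false $  — expand J -> λ
step 10: stack=$ false  input=false $  — match false
Accept reached after 10 steps.

10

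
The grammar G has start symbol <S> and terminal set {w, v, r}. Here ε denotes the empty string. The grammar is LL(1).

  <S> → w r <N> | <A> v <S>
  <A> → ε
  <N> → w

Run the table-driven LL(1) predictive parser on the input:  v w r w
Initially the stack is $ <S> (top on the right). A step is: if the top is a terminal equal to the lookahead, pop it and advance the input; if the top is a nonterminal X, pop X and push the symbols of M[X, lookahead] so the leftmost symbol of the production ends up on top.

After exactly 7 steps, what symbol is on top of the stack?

step 1: stack=$ <S>  input=v w r w $  — expand <S> → <A> v <S>
step 2: stack=$ <S> v <A>  input=v w r w $  — expand <A> → ε
step 3: stack=$ <S> v  input=v w r w $  — match v
step 4: stack=$ <S>  input=w r w $  — expand <S> → w r <N>
step 5: stack=$ <N> r w  input=w r w $  — match w
step 6: stack=$ <N> r  input=r w $  — match r
step 7: stack=$ <N>  input=w $  — expand <N> → w
Stack after step 7: $ w (top = w).

w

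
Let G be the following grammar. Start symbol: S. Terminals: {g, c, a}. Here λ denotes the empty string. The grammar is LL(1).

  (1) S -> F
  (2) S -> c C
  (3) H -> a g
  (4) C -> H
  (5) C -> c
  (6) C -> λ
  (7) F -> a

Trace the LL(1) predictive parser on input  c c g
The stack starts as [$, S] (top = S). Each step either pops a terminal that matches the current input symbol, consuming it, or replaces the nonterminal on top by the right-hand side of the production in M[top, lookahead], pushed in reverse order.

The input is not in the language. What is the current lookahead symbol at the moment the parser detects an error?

     Stack  Input    Action
  1  $ S    c c g $  expand S -> c C
  2  $ C c  c c g $  match c
  3  $ C    c g $    expand C -> c
  4  $ c    c g $    match c
  5  $      g $      error: stack empty but input remains

g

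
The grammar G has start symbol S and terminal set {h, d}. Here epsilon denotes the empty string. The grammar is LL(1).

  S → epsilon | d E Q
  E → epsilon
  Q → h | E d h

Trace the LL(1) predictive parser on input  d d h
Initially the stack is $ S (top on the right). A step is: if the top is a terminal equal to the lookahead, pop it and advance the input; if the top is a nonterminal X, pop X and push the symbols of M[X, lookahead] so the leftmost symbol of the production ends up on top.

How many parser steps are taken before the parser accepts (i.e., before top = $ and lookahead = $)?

     Stack    Input    Action
  1  $ S      d d h $  expand S → d E Q
  2  $ Q E d  d d h $  match d
  3  $ Q E    d h $    expand E → epsilon
  4  $ Q      d h $    expand Q → E d h
  5  $ h d E  d h $    expand E → epsilon
  6  $ h d    d h $    match d
  7  $ h      h $      match h
Accept reached after 7 steps.

7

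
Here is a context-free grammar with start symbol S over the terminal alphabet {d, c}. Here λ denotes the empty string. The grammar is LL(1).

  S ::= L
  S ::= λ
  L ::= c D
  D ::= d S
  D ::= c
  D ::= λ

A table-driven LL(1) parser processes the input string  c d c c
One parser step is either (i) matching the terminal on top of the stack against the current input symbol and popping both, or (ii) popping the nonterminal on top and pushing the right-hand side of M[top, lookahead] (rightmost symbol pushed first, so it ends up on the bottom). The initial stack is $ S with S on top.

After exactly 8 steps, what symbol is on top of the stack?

D

step 1: stack=$ S  input=c d c c $  — expand S ::= L
step 2: stack=$ L  input=c d c c $  — expand L ::= c D
step 3: stack=$ D c  input=c d c c $  — match c
step 4: stack=$ D  input=d c c $  — expand D ::= d S
step 5: stack=$ S d  input=d c c $  — match d
step 6: stack=$ S  input=c c $  — expand S ::= L
step 7: stack=$ L  input=c c $  — expand L ::= c D
step 8: stack=$ D c  input=c c $  — match c
Stack after step 8: $ D (top = D).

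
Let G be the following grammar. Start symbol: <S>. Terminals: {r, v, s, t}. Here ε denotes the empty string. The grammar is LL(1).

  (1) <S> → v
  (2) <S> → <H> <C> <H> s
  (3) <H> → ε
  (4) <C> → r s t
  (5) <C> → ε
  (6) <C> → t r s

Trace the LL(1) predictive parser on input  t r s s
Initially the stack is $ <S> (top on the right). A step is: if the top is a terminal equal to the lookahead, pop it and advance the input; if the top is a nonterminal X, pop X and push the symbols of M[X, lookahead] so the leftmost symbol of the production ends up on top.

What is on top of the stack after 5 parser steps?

s

step 1: stack=$ <S>  input=t r s s $  — expand <S> → <H> <C> <H> s
step 2: stack=$ s <H> <C> <H>  input=t r s s $  — expand <H> → ε
step 3: stack=$ s <H> <C>  input=t r s s $  — expand <C> → t r s
step 4: stack=$ s <H> s r t  input=t r s s $  — match t
step 5: stack=$ s <H> s r  input=r s s $  — match r
Stack after step 5: $ s <H> s (top = s).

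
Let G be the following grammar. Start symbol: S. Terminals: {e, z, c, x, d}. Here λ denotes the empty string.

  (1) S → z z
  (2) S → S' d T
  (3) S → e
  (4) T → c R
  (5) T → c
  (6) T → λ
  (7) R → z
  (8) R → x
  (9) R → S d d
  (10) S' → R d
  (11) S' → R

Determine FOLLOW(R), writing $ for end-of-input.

{$, d}

FIRST(T): from T→c R we get {c}; from T→c we get {c}; from T→λ we get {λ}. So FIRST(T) = {λ, c}.
FIRST(S): from S→z z we get {z}; from S→S' d T we get {e, x, z}; from S→e we get {e}. So FIRST(S) = {e, x, z}.
FIRST(R): from R→z we get {z}; from R→x we get {x}; from R→S d d we get {e, x, z}. So FIRST(R) = {e, x, z}.
FIRST(S'): from S'→R d we get {e, x, z}; from S'→R we get {e, x, z}. So FIRST(S') = {e, x, z}.
FOLLOW(S) includes $ since S is the start symbol.
FOLLOW(S): in R→S d d, S is followed by d d with FIRST {d}. Thus FOLLOW(S) = {$, d}.
FOLLOW(T): in S→S' d T, the suffix after T is empty, so FOLLOW(T) ⊇ FOLLOW(S) = {$, d}. Thus FOLLOW(T) = {$, d}.
FOLLOW(S'): in S→S' d T, S' is followed by d T with FIRST {d}. Thus FOLLOW(S') = {d}.
FOLLOW(R): in T→c R, the suffix after R is empty, so FOLLOW(R) ⊇ FOLLOW(T) = {$, d}; in S'→R d, R is followed by d with FIRST {d}; in S'→R, the suffix after R is empty, so FOLLOW(R) ⊇ FOLLOW(S') = {d}. Thus FOLLOW(R) = {$, d}.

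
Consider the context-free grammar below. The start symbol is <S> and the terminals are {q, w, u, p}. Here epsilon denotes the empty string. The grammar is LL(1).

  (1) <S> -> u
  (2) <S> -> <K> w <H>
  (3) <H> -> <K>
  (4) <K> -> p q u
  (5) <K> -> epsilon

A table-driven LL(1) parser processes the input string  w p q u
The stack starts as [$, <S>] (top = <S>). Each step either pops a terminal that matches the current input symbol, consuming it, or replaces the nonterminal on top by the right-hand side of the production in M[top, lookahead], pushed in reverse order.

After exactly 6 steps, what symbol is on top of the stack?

q

     Stack        Input      Action
  1  $ <S>        w p q u $  expand <S> -> <K> w <H>
  2  $ <H> w <K>  w p q u $  expand <K> -> epsilon
  3  $ <H> w      w p q u $  match w
  4  $ <H>        p q u $    expand <H> -> <K>
  5  $ <K>        p q u $    expand <K> -> p q u
  6  $ u q p      p q u $    match p
Stack after step 6: $ u q (top = q).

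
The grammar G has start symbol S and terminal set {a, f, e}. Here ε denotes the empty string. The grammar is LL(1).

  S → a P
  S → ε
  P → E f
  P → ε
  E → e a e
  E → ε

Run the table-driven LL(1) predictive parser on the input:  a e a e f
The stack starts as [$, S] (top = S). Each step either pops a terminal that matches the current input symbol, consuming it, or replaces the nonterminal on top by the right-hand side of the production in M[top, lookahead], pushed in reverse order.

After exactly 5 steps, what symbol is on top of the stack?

a

     Stack      Input        Action
  1  $ S        a e a e f $  expand S → a P
  2  $ P a      a e a e f $  match a
  3  $ P        e a e f $    expand P → E f
  4  $ f E      e a e f $    expand E → e a e
  5  $ f e a e  e a e f $    match e
Stack after step 5: $ f e a (top = a).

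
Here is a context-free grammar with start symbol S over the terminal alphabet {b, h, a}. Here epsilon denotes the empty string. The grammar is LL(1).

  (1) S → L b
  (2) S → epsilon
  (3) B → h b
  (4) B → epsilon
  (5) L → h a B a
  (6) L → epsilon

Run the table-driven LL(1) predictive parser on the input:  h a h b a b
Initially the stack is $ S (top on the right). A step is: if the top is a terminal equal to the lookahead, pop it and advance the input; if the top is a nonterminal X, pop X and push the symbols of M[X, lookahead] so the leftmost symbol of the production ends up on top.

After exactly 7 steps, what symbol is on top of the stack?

step 1: stack=$ S  input=h a h b a b $  — expand S → L b
step 2: stack=$ b L  input=h a h b a b $  — expand L → h a B a
step 3: stack=$ b a B a h  input=h a h b a b $  — match h
step 4: stack=$ b a B a  input=a h b a b $  — match a
step 5: stack=$ b a B  input=h b a b $  — expand B → h b
step 6: stack=$ b a b h  input=h b a b $  — match h
step 7: stack=$ b a b  input=b a b $  — match b
Stack after step 7: $ b a (top = a).

a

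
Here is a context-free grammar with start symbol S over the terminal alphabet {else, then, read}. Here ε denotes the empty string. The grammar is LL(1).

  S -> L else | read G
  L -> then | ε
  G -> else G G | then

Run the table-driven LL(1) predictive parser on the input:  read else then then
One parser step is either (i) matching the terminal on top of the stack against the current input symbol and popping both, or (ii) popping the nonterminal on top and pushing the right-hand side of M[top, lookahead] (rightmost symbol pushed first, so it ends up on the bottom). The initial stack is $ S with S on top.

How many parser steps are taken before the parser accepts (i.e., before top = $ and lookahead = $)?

step 1: stack=$ S  input=read else then then $  — expand S -> read G
step 2: stack=$ G read  input=read else then then $  — match read
step 3: stack=$ G  input=else then then $  — expand G -> else G G
step 4: stack=$ G G else  input=else then then $  — match else
step 5: stack=$ G G  input=then then $  — expand G -> then
step 6: stack=$ G then  input=then then $  — match then
step 7: stack=$ G  input=then $  — expand G -> then
step 8: stack=$ then  input=then $  — match then
Accept reached after 8 steps.

8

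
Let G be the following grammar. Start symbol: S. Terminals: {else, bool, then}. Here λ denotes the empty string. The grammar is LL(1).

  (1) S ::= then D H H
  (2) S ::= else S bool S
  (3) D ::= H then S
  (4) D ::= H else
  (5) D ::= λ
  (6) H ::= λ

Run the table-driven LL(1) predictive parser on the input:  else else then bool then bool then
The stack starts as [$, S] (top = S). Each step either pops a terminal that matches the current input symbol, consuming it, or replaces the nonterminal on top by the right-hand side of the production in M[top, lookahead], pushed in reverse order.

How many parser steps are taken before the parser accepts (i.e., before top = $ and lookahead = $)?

      Stack                       Input                                 Action
   1  $ S                         else else then bool then bool then $  expand S ::= else S bool S
   2  $ S bool S else             else else then bool then bool then $  match else
   3  $ S bool S                  else then bool then bool then $       expand S ::= else S bool S
   4  $ S bool S bool S else      else then bool then bool then $       match else
   5  $ S bool S bool S           then bool then bool then $            expand S ::= then D H H
   6  $ S bool S bool H H D then  then bool then bool then $            match then
   7  $ S bool S bool H H D       bool then bool then $                 expand D ::= λ
   8  $ S bool S bool H H         bool then bool then $                 expand H ::= λ
   9  $ S bool S bool H           bool then bool then $                 expand H ::= λ
  10  $ S bool S bool             bool then bool then $                 match bool
  11  $ S bool S                  then bool then $                      expand S ::= then D H H
  12  $ S bool H H D then         then bool then $                      match then
  13  $ S bool H H D              bool then $                           expand D ::= λ
  14  $ S bool H H                bool then $                           expand H ::= λ
  15  $ S bool H                  bool then $                           expand H ::= λ
  16  $ S bool                    bool then $                           match bool
  17  $ S                         then $                                expand S ::= then D H H
  18  $ H H D then                then $                                match then
  19  $ H H D                     $                                     expand D ::= λ
  20  $ H H                       $                                     expand H ::= λ
  21  $ H                         $                                     expand H ::= λ
Accept reached after 21 steps.

21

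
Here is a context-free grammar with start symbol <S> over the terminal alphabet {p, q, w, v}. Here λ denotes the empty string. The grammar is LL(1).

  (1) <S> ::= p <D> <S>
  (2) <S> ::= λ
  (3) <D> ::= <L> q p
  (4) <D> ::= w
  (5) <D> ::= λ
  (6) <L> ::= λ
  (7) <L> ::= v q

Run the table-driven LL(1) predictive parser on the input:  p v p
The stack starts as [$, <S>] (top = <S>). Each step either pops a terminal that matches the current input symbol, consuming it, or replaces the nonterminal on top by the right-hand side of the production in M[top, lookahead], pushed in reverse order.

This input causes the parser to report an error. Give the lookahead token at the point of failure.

p

     Stack          Input    Action
  1  $ <S>          p v p $  expand <S> ::= p <D> <S>
  2  $ <S> <D> p    p v p $  match p
  3  $ <S> <D>      v p $    expand <D> ::= <L> q p
  4  $ <S> p q <L>  v p $    expand <L> ::= v q
  5  $ <S> p q q v  v p $    match v
  6  $ <S> p q q    p $      error: top is terminal q but lookahead is p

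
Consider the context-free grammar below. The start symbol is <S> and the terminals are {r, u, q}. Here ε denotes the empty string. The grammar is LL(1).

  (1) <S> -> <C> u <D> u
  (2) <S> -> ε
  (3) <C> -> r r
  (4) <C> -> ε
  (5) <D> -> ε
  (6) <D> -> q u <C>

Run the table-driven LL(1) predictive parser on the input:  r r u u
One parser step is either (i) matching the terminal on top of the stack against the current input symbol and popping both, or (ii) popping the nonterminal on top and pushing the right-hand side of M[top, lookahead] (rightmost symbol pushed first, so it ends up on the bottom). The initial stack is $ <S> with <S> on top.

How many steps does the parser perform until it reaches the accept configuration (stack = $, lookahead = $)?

step 1: stack=$ <S>  input=r r u u $  — expand <S> -> <C> u <D> u
step 2: stack=$ u <D> u <C>  input=r r u u $  — expand <C> -> r r
step 3: stack=$ u <D> u r r  input=r r u u $  — match r
step 4: stack=$ u <D> u r  input=r u u $  — match r
step 5: stack=$ u <D> u  input=u u $  — match u
step 6: stack=$ u <D>  input=u $  — expand <D> -> ε
step 7: stack=$ u  input=u $  — match u
Accept reached after 7 steps.

7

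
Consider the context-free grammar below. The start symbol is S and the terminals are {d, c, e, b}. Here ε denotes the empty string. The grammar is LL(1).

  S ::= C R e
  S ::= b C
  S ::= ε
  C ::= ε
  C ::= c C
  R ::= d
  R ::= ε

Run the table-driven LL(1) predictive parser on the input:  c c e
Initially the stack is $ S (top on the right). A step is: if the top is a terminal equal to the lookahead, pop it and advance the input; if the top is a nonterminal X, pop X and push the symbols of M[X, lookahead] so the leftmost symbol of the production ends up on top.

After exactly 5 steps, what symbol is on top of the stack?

     Stack      Input    Action
  1  $ S        c c e $  expand S ::= C R e
  2  $ e R C    c c e $  expand C ::= c C
  3  $ e R C c  c c e $  match c
  4  $ e R C    c e $    expand C ::= c C
  5  $ e R C c  c e $    match c
Stack after step 5: $ e R C (top = C).

C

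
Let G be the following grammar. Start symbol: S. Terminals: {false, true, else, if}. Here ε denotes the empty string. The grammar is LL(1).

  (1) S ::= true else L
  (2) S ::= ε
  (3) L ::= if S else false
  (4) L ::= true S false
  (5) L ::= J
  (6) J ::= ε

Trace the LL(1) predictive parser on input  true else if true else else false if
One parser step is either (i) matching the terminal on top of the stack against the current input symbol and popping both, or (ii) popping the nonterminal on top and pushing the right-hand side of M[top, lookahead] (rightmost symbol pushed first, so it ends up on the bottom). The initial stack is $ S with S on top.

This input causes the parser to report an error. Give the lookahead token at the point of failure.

      Stack                     Input                                   Action
   1  $ S                       true else if true else else false if $  expand S ::= true else L
   2  $ L else true             true else if true else else false if $  match true
   3  $ L else                  else if true else else false if $       match else
   4  $ L                       if true else else false if $            expand L ::= if S else false
   5  $ false else S if         if true else else false if $            match if
   6  $ false else S            true else else false if $               expand S ::= true else L
   7  $ false else L else true  true else else false if $               match true
   8  $ false else L else       else else false if $                    match else
   9  $ false else L            else false if $                         expand L ::= J
  10  $ false else J            else false if $                         expand J ::= ε
  11  $ false else              else false if $                         match else
  12  $ false                   false if $                              match false
  13  $                         if $                                    error: stack empty but input remains

if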